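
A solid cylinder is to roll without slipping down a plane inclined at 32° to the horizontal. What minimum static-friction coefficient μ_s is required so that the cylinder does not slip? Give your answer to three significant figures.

μ_min ≈ 0.208

For this body I = (1/2)MR², i.e. k = I/(MR²) = 0.5.
Newton's second law down the slope: Mg sinθ − f = Ma. The torque equation fR = Iα (with α = a/R) gives f = kMa.
These give a = g sinθ/(1+k) and the required friction f = kMg sinθ/(1+k).
With N = Mg cosθ, the no-slip condition f ≤ μN gives μ_min = f/N = k tanθ/(1+k).
μ_min = 0.5 × tan32° / 1.5 ≈ 0.208.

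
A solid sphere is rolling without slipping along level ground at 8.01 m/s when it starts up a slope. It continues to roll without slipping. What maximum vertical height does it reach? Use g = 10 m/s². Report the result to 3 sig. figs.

Here I = (2/5)MR², so the shape factor k = I/(MR²) = 0.4.
Pure rolling means v = ωR; then KE = ½Mv² + ½I(v/R)² = ½(1+k)Mv² = (7/10)Mv².
At the top the kinetic energy is zero, so (7/10)Mv₀² = Mgh.
Thus h = (1+k)v₀²/(2g) = 1.4 × 8.01² / (2 × 10) ≈ 4.49 m.

h ≈ 4.49 m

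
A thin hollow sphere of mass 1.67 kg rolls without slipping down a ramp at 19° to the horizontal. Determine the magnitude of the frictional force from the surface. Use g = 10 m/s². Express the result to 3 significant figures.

The moment of inertia is (2/3)MR², giving k ≡ I/(MR²) = 2/3.
Translational: Mg sinθ − f = Ma. Rotational about the CM: fR = Iα = kMRa, so f = kMa.
Combining, a = g sinθ/(1+k) and f = kMa = kMg sinθ/(1+k).
f = (2/3) × 1.67 × 10 × sin19° / 1.667 ≈ 2.17 N.

f ≈ 2.17 N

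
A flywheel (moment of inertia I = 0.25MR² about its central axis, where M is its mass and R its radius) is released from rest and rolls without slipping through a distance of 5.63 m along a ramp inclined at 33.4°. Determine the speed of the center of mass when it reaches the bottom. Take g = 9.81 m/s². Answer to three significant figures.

v ≈ 6.97 m/s

The moment of inertia is 0.25MR², giving k ≡ I/(MR²) = 0.25.
The rolling condition ω = v/R makes the rotational term ½I(v/R)² = ½kMv², so KE_total = ½(1+k)Mv² = (5/8)Mv².
The vertical drop is h = L sinθ = 5.63 × sin33.4° = 3.099 m.
Energy conservation: Mgh = (5/8)Mv², so v = √(2gh/(1+k)) = √(2 × 9.81 × 3.099 / 1.25) ≈ 6.97 m/s.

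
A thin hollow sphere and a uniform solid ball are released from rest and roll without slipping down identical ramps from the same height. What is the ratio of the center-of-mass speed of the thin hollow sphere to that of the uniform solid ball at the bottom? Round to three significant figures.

Each satisfies Mgh = ½(1+k)Mv² with k = I/(MR²), so v ∝ 1/√(1+k).
For the thin hollow sphere k = 2/3; for the uniform solid ball k = 0.4.
v₁/v₂ = √((1+k₂)/(1+k₁)) = √(1.4/1.667) ≈ 0.917.

v_ratio ≈ 0.917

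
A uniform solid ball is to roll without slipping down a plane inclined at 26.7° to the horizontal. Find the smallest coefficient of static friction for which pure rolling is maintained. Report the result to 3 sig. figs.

μ_min ≈ 0.144

For this body I = (2/5)MR², i.e. k = I/(MR²) = 0.4.
Translational: Mg sinθ − f = Ma. Rotational about the CM: fR = Iα = kMRa, so f = kMa.
These give a = g sinθ/(1+k) and the required friction f = kMg sinθ/(1+k).
With N = Mg cosθ, the no-slip condition f ≤ μN gives μ_min = f/N = k tanθ/(1+k).
μ_min = 0.4 × tan26.7° / 1.4 ≈ 0.144.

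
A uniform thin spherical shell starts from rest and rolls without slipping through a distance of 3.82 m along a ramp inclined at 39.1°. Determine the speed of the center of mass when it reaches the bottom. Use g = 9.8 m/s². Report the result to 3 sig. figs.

v ≈ 5.32 m/s

For this body I = (2/3)MR², i.e. k = I/(MR²) = 2/3.
Rolling without slipping gives ω = v/R, so the total kinetic energy is ½Mv² + ½Iω² = ½(1+k)Mv² = (5/6)Mv².
The vertical drop is h = L sinθ = 3.82 × sin39.1° = 2.409 m.
Setting Mgh = (5/6)Mv² gives v = √(2gh/(1+k)) = √(2·9.8·2.409/1.667) ≈ 5.32 m/s.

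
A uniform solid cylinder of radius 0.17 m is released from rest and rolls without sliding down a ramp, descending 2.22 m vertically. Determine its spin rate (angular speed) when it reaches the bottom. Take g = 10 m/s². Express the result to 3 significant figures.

ω ≈ 32.0 rad/s

For this body I = (1/2)MR², i.e. k = I/(MR²) = 0.5.
Rolling without slipping gives ω = v/R, so the total kinetic energy is ½Mv² + ½Iω² = ½(1+k)Mv² = (3/4)Mv².
Energy conservation Mgh = ½(1+k)Mv² gives v = √(2gh/(1+k)) = √(2 × 10 × 2.22 / 1.5) = 5.441 m/s.
Then ω = v/R = 5.441 / 0.17 ≈ 32.0 rad/s.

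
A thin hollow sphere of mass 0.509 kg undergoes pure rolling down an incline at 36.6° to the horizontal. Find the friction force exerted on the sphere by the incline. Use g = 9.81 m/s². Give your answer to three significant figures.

f ≈ 1.19 N

With I = (2/3)MR², the ratio k = I/(MR²) is 2/3.
Translational: Mg sinθ − f = Ma. Rotational about the CM: fR = Iα = kMRa, so f = kMa.
Combining, a = g sinθ/(1+k) and f = kMa = kMg sinθ/(1+k).
f = (2/3) × 0.509 × 9.81 × sin36.6° / 1.667 ≈ 1.19 N.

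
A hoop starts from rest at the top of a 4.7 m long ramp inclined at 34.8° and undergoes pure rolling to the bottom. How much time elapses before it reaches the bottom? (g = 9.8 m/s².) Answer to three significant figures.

t ≈ 1.83 s

The moment of inertia is MR², giving k ≡ I/(MR²) = 1.
Along the incline Mg sinθ − f = Ma, and torque about the center fR = Iα = kMR²(a/R) gives f = kMa.
Hence a = g sinθ/(1+k) = 9.8×sin34.8°/2 = 2.796 m/s².
Starting from rest, L = ½at², so t = √(2L/a) = √(2×4.7/2.796) ≈ 1.83 s.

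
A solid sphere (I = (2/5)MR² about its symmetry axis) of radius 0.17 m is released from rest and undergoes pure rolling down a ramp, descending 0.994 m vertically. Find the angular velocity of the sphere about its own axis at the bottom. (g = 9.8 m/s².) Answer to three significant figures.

For this body I = (2/5)MR², i.e. k = I/(MR²) = 0.4.
Pure rolling means v = ωR; then KE = ½Mv² + ½I(v/R)² = ½(1+k)Mv² = (7/10)Mv².
Energy conservation Mgh = ½(1+k)Mv² gives v = √(2gh/(1+k)) = √(2 × 9.8 × 0.994 / 1.4) = 3.73 m/s.
Then ω = v/R = 3.73 / 0.17 ≈ 21.9 rad/s.

ω ≈ 21.9 rad/s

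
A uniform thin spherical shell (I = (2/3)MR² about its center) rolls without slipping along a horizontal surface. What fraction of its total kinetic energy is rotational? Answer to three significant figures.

With I = (2/3)MR², the ratio k = I/(MR²) is 2/3.
Since ω = v/R, the translational part is ½Mv² and the rotational part is ½I(v/R)² = ½kMv²; the total is ½(1+k)Mv².
The rotational fraction is therefore k/(1+k) = (2/3)/1.667 ≈ 0.400.

fraction ≈ 0.400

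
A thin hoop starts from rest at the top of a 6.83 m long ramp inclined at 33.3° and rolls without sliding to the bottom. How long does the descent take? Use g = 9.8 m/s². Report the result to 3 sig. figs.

t ≈ 2.25 s

Here I = MR², so the shape factor k = I/(MR²) = 1.
Along the incline Mg sinθ − f = Ma, and torque about the center fR = Iα = kMR²(a/R) gives f = kMa.
Hence a = g sinθ/(1+k) = 9.8×sin33.3°/2 = 2.69 m/s².
With constant a from rest, t = √(2L/a) = √(2·6.83/2.69) ≈ 2.25 s.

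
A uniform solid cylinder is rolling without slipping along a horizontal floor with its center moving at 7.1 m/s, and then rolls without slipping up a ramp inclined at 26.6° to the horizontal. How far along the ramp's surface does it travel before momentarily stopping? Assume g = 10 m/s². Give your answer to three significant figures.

d ≈ 8.44 m

The moment of inertia is (1/2)MR², giving k ≡ I/(MR²) = 0.5.
Rolling without slipping gives ω = v/R, so the total kinetic energy is ½Mv² + ½Iω² = ½(1+k)Mv² = (3/4)Mv².
Setting this equal to Mgh gives the vertical rise h = (1+k)v₀²/(2g) = 1.5×7.1²/(2×10) = 3.781 m.
Along the incline, d = h/sinθ = 3.781/sin26.6° ≈ 8.44 m.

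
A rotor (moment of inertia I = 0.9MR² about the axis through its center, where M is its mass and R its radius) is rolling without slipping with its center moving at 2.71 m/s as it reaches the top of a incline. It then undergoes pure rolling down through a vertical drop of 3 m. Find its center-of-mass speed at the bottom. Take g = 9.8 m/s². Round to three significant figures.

For this body I = 0.9MR², i.e. k = I/(MR²) = 0.9.
The rolling condition ω = v/R makes the rotational term ½I(v/R)² = ½kMv², so KE_total = ½(1+k)Mv² = (19/20)Mv².
Energy conservation: (19/20)Mv₀² + Mgh = (19/20)Mv², so v² = v₀² + 2gh/(1+k).
v = √(2.71² + 2×9.8×3/1.9) = √38.29 ≈ 6.19 m/s.

v ≈ 6.19 m/s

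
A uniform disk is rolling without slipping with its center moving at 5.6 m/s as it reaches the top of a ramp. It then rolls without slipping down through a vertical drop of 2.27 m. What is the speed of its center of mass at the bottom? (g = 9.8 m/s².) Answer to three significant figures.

v ≈ 7.81 m/s

For this body I = (1/2)MR², i.e. k = I/(MR²) = 0.5.
Since it rolls without slipping, ω = v/R and KE = ½Mv² + ½Iω² = ½(1+k)Mv² = (3/4)Mv².
Conserving energy between top and bottom: (3/4)Mv² = (3/4)Mv₀² + Mgh, hence v² = v₀² + 2gh/(1+k).
v = √(5.6² + 2×9.8×2.27/1.5) = √61.02 ≈ 7.81 m/s.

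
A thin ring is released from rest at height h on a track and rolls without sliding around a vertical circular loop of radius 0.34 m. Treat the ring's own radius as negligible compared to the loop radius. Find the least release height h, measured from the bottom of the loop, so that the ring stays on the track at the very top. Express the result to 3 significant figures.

The moment of inertia is MR², giving k ≡ I/(MR²) = 1.
At the top of the loop, the minimum-contact condition is Mg = Mv_top²/r, so v_top² = gr.
With ω = v/R, the kinetic energy at speed v is ½(1+k)Mv² = Mv².
Energy conservation from release (height h) to the top (height 2r): Mgh = Mg(2r) + M·gr.
Thus h_min = 2r + (1+k)r/2 = r(2 + 2/2) = 0.34 × 3 ≈ 1.02 m.

h_min ≈ 1.02 m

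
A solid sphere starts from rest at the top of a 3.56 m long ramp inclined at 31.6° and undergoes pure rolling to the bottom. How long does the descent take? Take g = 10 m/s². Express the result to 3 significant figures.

t ≈ 1.38 s

Here I = (2/5)MR², so the shape factor k = I/(MR²) = 0.4.
Newton's second law down the slope: Mg sinθ − f = Ma. The torque equation fR = Iα (with α = a/R) gives f = kMa.
Hence a = g sinθ/(1+k) = 10×sin31.6°/1.4 = 3.743 m/s².
Starting from rest, L = ½at², so t = √(2L/a) = √(2×3.56/3.743) ≈ 1.38 s.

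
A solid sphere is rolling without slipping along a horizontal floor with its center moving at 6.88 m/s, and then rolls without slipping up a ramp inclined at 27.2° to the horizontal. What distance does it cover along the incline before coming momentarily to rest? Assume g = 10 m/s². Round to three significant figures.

d ≈ 7.25 m

The moment of inertia is (2/5)MR², giving k ≡ I/(MR²) = 0.4.
Pure rolling means v = ωR; then KE = ½Mv² + ½I(v/R)² = ½(1+k)Mv² = (7/10)Mv².
Setting this equal to Mgh gives the vertical rise h = (1+k)v₀²/(2g) = 1.4×6.88²/(2×10) = 3.313 m.
The distance along the slope is d = h/sinθ = 3.313/sin27.2° ≈ 7.25 m.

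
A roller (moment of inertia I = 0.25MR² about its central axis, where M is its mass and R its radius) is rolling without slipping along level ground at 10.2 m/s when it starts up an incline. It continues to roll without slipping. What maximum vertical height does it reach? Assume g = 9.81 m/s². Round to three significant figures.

For this body I = 0.25MR², i.e. k = I/(MR²) = 0.25.
The rolling condition ω = v/R makes the rotational term ½I(v/R)² = ½kMv², so KE_total = ½(1+k)Mv² = (5/8)Mv².
At the top the kinetic energy is zero, so (5/8)Mv₀² = Mgh.
Thus h = (1+k)v₀²/(2g) = 1.25 × 10.2² / (2 × 9.81) ≈ 6.63 m.

h ≈ 6.63 m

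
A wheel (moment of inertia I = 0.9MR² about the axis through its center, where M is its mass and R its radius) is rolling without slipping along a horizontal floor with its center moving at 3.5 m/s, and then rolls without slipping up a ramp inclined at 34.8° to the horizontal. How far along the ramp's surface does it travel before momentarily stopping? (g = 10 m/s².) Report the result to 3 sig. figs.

The moment of inertia is 0.9MR², giving k ≡ I/(MR²) = 0.9.
Since it rolls without slipping, ω = v/R and KE = ½Mv² + ½Iω² = ½(1+k)Mv² = (19/20)Mv².
Setting this equal to Mgh gives the vertical rise h = (1+k)v₀²/(2g) = 1.9×3.5²/(2×10) = 1.164 m.
The distance along the slope is d = h/sinθ = 1.164/sin34.8° ≈ 2.04 m.

d ≈ 2.04 m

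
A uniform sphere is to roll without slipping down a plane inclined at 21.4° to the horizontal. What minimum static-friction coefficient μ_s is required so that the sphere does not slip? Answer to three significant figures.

For this body I = (2/5)MR², i.e. k = I/(MR²) = 0.4.
Along the incline Mg sinθ − f = Ma, and torque about the center fR = Iα = kMR²(a/R) gives f = kMa.
These give a = g sinθ/(1+k) and the required friction f = kMg sinθ/(1+k).
The normal force is N = Mg cosθ, so μ_min = f/N = k tanθ/(1+k).
μ_min = 0.4 × tan21.4° / 1.4 ≈ 0.112.

μ_min ≈ 0.112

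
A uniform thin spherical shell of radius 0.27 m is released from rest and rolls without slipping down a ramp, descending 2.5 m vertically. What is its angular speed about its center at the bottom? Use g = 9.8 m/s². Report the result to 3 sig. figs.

ω ≈ 20.1 rad/s

With I = (2/3)MR², the ratio k = I/(MR²) is 2/3.
Since it rolls without slipping, ω = v/R and KE = ½Mv² + ½Iω² = ½(1+k)Mv² = (5/6)Mv².
Energy conservation Mgh = ½(1+k)Mv² gives v = √(2gh/(1+k)) = √(2 × 9.8 × 2.5 / 1.667) = 5.422 m/s.
Then ω = v/R = 5.422 / 0.27 ≈ 20.1 rad/s.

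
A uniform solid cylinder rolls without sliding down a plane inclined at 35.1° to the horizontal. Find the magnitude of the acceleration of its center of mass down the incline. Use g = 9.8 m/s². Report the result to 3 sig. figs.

Here I = (1/2)MR², so the shape factor k = I/(MR²) = 0.5.
Along the incline Mg sinθ − f = Ma, and torque about the center fR = Iα = kMR²(a/R) gives f = kMa.
Eliminating f: Mg sinθ = (1+k)Ma, so a = g sinθ/(1+k) = 9.8 × sin35.1° / 1.5 ≈ 3.76 m/s².

a ≈ 3.76 m/s²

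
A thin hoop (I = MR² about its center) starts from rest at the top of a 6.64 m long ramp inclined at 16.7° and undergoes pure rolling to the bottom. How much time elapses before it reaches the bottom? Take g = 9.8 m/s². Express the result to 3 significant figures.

For this body I = MR², i.e. k = I/(MR²) = 1.
Along the incline Mg sinθ − f = Ma, and torque about the center fR = Iα = kMR²(a/R) gives f = kMa.
Hence a = g sinθ/(1+k) = 9.8×sin16.7°/2 = 1.408 m/s².
Starting from rest, L = ½at², so t = √(2L/a) = √(2×6.64/1.408) ≈ 3.07 s.

t ≈ 3.07 s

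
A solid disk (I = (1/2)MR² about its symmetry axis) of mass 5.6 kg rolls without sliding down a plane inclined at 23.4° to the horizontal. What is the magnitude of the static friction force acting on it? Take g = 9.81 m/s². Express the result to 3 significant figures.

f ≈ 7.27 N

The moment of inertia is (1/2)MR², giving k ≡ I/(MR²) = 0.5.
Translational: Mg sinθ − f = Ma. Rotational about the CM: fR = Iα = kMRa, so f = kMa.
Combining, a = g sinθ/(1+k) and f = kMa = kMg sinθ/(1+k).
f = 0.5 × 5.6 × 9.81 × sin23.4° / 1.5 ≈ 7.27 N.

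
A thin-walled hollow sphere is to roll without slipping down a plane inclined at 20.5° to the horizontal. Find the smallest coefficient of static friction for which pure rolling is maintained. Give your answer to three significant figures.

With I = (2/3)MR², the ratio k = I/(MR²) is 2/3.
Along the incline Mg sinθ − f = Ma, and torque about the center fR = Iα = kMR²(a/R) gives f = kMa.
These give a = g sinθ/(1+k) and the required friction f = kMg sinθ/(1+k).
With N = Mg cosθ, the no-slip condition f ≤ μN gives μ_min = f/N = k tanθ/(1+k).
μ_min = (2/3) × tan20.5° / 1.667 ≈ 0.150.

μ_min ≈ 0.150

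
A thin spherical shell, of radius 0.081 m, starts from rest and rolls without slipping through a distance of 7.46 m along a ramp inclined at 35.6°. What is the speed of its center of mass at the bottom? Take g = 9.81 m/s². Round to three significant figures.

v ≈ 7.15 m/s

The moment of inertia is (2/3)MR², giving k ≡ I/(MR²) = 2/3.
Since it rolls without slipping, ω = v/R and KE = ½Mv² + ½Iω² = ½(1+k)Mv² = (5/6)Mv².
The vertical drop is h = L sinθ = 7.46 × sin35.6° = 4.343 m.
Setting Mgh = (5/6)Mv² gives v = √(2gh/(1+k)) = √(2·9.81·4.343/1.667) ≈ 7.15 m/s.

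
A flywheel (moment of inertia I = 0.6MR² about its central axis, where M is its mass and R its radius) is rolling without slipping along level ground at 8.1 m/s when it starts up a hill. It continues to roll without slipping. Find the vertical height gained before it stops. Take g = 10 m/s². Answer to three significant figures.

h ≈ 5.25 m

Here I = 0.6MR², so the shape factor k = I/(MR²) = 0.6.
The rolling condition ω = v/R makes the rotational term ½I(v/R)² = ½kMv², so KE_total = ½(1+k)Mv² = (4/5)Mv².
At the top the kinetic energy is zero, so (4/5)Mv₀² = Mgh.
Thus h = (1+k)v₀²/(2g) = 1.6 × 8.1² / (2 × 10) ≈ 5.25 m.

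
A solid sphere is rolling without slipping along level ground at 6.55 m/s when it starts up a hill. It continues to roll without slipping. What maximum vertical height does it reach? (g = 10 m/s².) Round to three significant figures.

Here I = (2/5)MR², so the shape factor k = I/(MR²) = 0.4.
Rolling without slipping gives ω = v/R, so the total kinetic energy is ½Mv² + ½Iω² = ½(1+k)Mv² = (7/10)Mv².
At the top the kinetic energy is zero, so (7/10)Mv₀² = Mgh.
Thus h = (1+k)v₀²/(2g) = 1.4 × 6.55² / (2 × 10) ≈ 3.00 m.

h ≈ 3.00 m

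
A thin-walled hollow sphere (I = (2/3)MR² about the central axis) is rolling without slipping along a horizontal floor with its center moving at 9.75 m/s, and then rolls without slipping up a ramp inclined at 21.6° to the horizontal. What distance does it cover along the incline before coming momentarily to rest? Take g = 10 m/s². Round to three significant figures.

For this body I = (2/3)MR², i.e. k = I/(MR²) = 2/3.
Pure rolling means v = ωR; then KE = ½Mv² + ½I(v/R)² = ½(1+k)Mv² = (5/6)Mv².
Setting this equal to Mgh gives the vertical rise h = (1+k)v₀²/(2g) = 1.667×9.75²/(2×10) = 7.922 m.
Along the incline, d = h/sinθ = 7.922/sin21.6° ≈ 21.5 m.

d ≈ 21.5 m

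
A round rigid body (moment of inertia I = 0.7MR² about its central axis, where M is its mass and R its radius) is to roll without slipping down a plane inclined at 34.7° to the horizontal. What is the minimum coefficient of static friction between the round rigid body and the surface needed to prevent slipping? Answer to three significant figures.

The moment of inertia is 0.7MR², giving k ≡ I/(MR²) = 0.7.
Translational: Mg sinθ − f = Ma. Rotational about the CM: fR = Iα = kMRa, so f = kMa.
These give a = g sinθ/(1+k) and the required friction f = kMg sinθ/(1+k).
The normal force is N = Mg cosθ, so μ_min = f/N = k tanθ/(1+k).
μ_min = 0.7 × tan34.7° / 1.7 ≈ 0.285.

μ_min ≈ 0.285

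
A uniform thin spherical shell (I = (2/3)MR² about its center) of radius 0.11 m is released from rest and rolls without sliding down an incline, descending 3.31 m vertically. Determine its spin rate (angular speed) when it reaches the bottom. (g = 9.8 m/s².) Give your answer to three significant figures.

ω ≈ 56.7 rad/s

For this body I = (2/3)MR², i.e. k = I/(MR²) = 2/3.
Rolling without slipping gives ω = v/R, so the total kinetic energy is ½Mv² + ½Iω² = ½(1+k)Mv² = (5/6)Mv².
Energy conservation Mgh = ½(1+k)Mv² gives v = √(2gh/(1+k)) = √(2 × 9.8 × 3.31 / 1.667) = 6.239 m/s.
The angular speed follows from ω = v/R = 6.239/0.11 ≈ 56.7 rad/s.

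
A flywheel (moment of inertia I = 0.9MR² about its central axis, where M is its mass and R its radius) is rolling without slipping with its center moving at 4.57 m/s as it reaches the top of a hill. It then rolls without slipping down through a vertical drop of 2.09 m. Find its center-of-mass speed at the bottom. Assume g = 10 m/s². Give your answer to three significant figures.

With I = 0.9MR², the ratio k = I/(MR²) is 0.9.
Rolling without slipping gives ω = v/R, so the total kinetic energy is ½Mv² + ½Iω² = ½(1+k)Mv² = (19/20)Mv².
Conserving energy between top and bottom: (19/20)Mv² = (19/20)Mv₀² + Mgh, hence v² = v₀² + 2gh/(1+k).
v = √(4.57² + 2×10×2.09/1.9) = √42.88 ≈ 6.55 m/s.

v ≈ 6.55 m/s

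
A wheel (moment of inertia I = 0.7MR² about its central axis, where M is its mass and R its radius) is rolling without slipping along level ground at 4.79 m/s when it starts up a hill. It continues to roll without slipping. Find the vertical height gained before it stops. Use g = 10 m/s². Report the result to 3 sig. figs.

h ≈ 1.95 m

The moment of inertia is 0.7MR², giving k ≡ I/(MR²) = 0.7.
The rolling condition ω = v/R makes the rotational term ½I(v/R)² = ½kMv², so KE_total = ½(1+k)Mv² = (17/20)Mv².
All of this converts to potential energy at the highest point: (17/20)Mv₀² = Mgh.
Thus h = (1+k)v₀²/(2g) = 1.7 × 4.79² / (2 × 10) ≈ 1.95 m.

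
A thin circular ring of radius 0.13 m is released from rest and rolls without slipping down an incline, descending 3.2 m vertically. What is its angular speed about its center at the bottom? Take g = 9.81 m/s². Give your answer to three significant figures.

Here I = MR², so the shape factor k = I/(MR²) = 1.
Since it rolls without slipping, ω = v/R and KE = ½Mv² + ½Iω² = ½(1+k)Mv² = Mv².
Energy conservation Mgh = ½(1+k)Mv² gives v = √(2gh/(1+k)) = √(2 × 9.81 × 3.2 / 2) = 5.603 m/s.
Then ω = v/R = 5.603 / 0.13 ≈ 43.1 rad/s.

ω ≈ 43.1 rad/s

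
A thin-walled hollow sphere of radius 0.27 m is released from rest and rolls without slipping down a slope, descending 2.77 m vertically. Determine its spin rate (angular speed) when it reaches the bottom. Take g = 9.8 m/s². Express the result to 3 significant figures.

ω ≈ 21.1 rad/s

For this body I = (2/3)MR², i.e. k = I/(MR²) = 2/3.
Pure rolling means v = ωR; then KE = ½Mv² + ½I(v/R)² = ½(1+k)Mv² = (5/6)Mv².
Energy conservation Mgh = ½(1+k)Mv² gives v = √(2gh/(1+k)) = √(2 × 9.8 × 2.77 / 1.667) = 5.707 m/s.
The angular speed follows from ω = v/R = 5.707/0.27 ≈ 21.1 rad/s.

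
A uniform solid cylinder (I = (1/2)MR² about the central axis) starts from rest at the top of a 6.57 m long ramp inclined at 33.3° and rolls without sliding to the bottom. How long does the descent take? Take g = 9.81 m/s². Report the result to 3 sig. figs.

For this body I = (1/2)MR², i.e. k = I/(MR²) = 0.5.
Newton's second law down the slope: Mg sinθ − f = Ma. The torque equation fR = Iα (with α = a/R) gives f = kMa.
Hence a = g sinθ/(1+k) = 9.81×sin33.3°/1.5 = 3.591 m/s².
With constant a from rest, t = √(2L/a) = √(2·6.57/3.591) ≈ 1.91 s.

t ≈ 1.91 s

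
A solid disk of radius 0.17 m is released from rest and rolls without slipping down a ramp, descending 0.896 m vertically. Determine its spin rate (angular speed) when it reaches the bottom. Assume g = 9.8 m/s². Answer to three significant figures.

ω ≈ 20.1 rad/s

With I = (1/2)MR², the ratio k = I/(MR²) is 0.5.
Since it rolls without slipping, ω = v/R and KE = ½Mv² + ½Iω² = ½(1+k)Mv² = (3/4)Mv².
Energy conservation Mgh = ½(1+k)Mv² gives v = √(2gh/(1+k)) = √(2 × 9.8 × 0.896 / 1.5) = 3.422 m/s.
Then ω = v/R = 3.422 / 0.17 ≈ 20.1 rad/s.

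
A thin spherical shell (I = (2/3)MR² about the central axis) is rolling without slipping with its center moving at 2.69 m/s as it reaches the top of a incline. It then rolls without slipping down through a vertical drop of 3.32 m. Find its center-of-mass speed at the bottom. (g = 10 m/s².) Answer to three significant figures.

For this body I = (2/3)MR², i.e. k = I/(MR²) = 2/3.
Since it rolls without slipping, ω = v/R and KE = ½Mv² + ½Iω² = ½(1+k)Mv² = (5/6)Mv².
Conserving energy between top and bottom: (5/6)Mv² = (5/6)Mv₀² + Mgh, hence v² = v₀² + 2gh/(1+k).
v = √(2.69² + 2×10×3.32/1.667) = √47.08 ≈ 6.86 m/s.

v ≈ 6.86 m/s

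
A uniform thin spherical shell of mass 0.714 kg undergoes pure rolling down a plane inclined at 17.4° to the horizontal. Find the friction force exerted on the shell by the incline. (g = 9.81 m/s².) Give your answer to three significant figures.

The moment of inertia is (2/3)MR², giving k ≡ I/(MR²) = 2/3.
Translational: Mg sinθ − f = Ma. Rotational about the CM: fR = Iα = kMRa, so f = kMa.
Combining, a = g sinθ/(1+k) and f = kMa = kMg sinθ/(1+k).
f = (2/3) × 0.714 × 9.81 × sin17.4° / 1.667 ≈ 0.838 N.

f ≈ 0.838 N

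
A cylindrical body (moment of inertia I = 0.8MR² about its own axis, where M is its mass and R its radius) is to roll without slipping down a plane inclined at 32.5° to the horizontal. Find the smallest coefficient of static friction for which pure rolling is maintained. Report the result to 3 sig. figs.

The moment of inertia is 0.8MR², giving k ≡ I/(MR²) = 0.8.
Translational: Mg sinθ − f = Ma. Rotational about the CM: fR = Iα = kMRa, so f = kMa.
These give a = g sinθ/(1+k) and the required friction f = kMg sinθ/(1+k).
The normal force is N = Mg cosθ, so μ_min = f/N = k tanθ/(1+k).
μ_min = 0.8 × tan32.5° / 1.8 ≈ 0.283.

μ_min ≈ 0.283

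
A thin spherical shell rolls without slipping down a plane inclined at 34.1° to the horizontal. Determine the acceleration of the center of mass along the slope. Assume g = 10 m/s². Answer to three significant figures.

a ≈ 3.36 m/s²

For this body I = (2/3)MR², i.e. k = I/(MR²) = 2/3.
Newton's second law down the slope: Mg sinθ − f = Ma. The torque equation fR = Iα (with α = a/R) gives f = kMa.
Eliminating f: Mg sinθ = (1+k)Ma, so a = g sinθ/(1+k) = 10 × sin34.1° / 1.667 ≈ 3.36 m/s².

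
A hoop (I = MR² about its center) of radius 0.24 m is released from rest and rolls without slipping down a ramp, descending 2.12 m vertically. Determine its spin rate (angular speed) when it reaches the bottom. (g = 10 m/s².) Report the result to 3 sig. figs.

ω ≈ 19.2 rad/s

The moment of inertia is MR², giving k ≡ I/(MR²) = 1.
Pure rolling means v = ωR; then KE = ½Mv² + ½I(v/R)² = ½(1+k)Mv² = Mv².
Energy conservation Mgh = ½(1+k)Mv² gives v = √(2gh/(1+k)) = √(2 × 10 × 2.12 / 2) = 4.604 m/s.
The angular speed follows from ω = v/R = 4.604/0.24 ≈ 19.2 rad/s.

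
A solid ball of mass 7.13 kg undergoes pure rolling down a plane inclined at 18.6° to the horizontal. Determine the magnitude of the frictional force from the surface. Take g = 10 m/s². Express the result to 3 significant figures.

Here I = (2/5)MR², so the shape factor k = I/(MR²) = 0.4.
Translational: Mg sinθ − f = Ma. Rotational about the CM: fR = Iα = kMRa, so f = kMa.
Combining, a = g sinθ/(1+k) and f = kMa = kMg sinθ/(1+k).
f = 0.4 × 7.13 × 10 × sin18.6° / 1.4 ≈ 6.50 N.

f ≈ 6.50 N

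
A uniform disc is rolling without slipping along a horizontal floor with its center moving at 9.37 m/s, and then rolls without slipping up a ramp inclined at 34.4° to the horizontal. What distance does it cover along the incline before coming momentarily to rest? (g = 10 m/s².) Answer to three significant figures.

With I = (1/2)MR², the ratio k = I/(MR²) is 0.5.
Rolling without slipping gives ω = v/R, so the total kinetic energy is ½Mv² + ½Iω² = ½(1+k)Mv² = (3/4)Mv².
Setting this equal to Mgh gives the vertical rise h = (1+k)v₀²/(2g) = 1.5×9.37²/(2×10) = 6.585 m.
Along the incline, d = h/sinθ = 6.585/sin34.4° ≈ 11.7 m.

d ≈ 11.7 m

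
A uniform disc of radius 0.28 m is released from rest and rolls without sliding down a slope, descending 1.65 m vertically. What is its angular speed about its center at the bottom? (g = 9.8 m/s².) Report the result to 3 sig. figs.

ω ≈ 16.6 rad/s

With I = (1/2)MR², the ratio k = I/(MR²) is 0.5.
Pure rolling means v = ωR; then KE = ½Mv² + ½I(v/R)² = ½(1+k)Mv² = (3/4)Mv².
Energy conservation Mgh = ½(1+k)Mv² gives v = √(2gh/(1+k)) = √(2 × 9.8 × 1.65 / 1.5) = 4.643 m/s.
Then ω = v/R = 4.643 / 0.28 ≈ 16.6 rad/s.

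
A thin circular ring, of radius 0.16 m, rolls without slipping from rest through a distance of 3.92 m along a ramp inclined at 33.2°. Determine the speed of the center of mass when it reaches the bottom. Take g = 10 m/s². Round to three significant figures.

v ≈ 4.63 m/s

For this body I = MR², i.e. k = I/(MR²) = 1.
Since it rolls without slipping, ω = v/R and KE = ½Mv² + ½Iω² = ½(1+k)Mv² = Mv².
The vertical drop is h = L sinθ = 3.92 × sin33.2° = 2.146 m.
Energy conservation: Mgh = Mv², so v = √(2gh/(1+k)) = √(2 × 10 × 2.146 / 2) ≈ 4.63 m/s.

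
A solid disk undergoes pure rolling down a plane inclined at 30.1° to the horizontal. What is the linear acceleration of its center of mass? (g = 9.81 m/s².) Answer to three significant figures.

For this body I = (1/2)MR², i.e. k = I/(MR²) = 0.5.
Newton's second law down the slope: Mg sinθ − f = Ma. The torque equation fR = Iα (with α = a/R) gives f = kMa.
Eliminating f: Mg sinθ = (1+k)Ma, so a = g sinθ/(1+k) = 9.81 × sin30.1° / 1.5 ≈ 3.28 m/s².

a ≈ 3.28 m/s²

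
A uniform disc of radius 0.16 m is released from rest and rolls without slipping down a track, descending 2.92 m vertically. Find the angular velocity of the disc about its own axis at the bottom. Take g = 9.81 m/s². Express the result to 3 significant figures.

ω ≈ 38.6 rad/s

With I = (1/2)MR², the ratio k = I/(MR²) is 0.5.
The rolling condition ω = v/R makes the rotational term ½I(v/R)² = ½kMv², so KE_total = ½(1+k)Mv² = (3/4)Mv².
Energy conservation Mgh = ½(1+k)Mv² gives v = √(2gh/(1+k)) = √(2 × 9.81 × 2.92 / 1.5) = 6.18 m/s.
Then ω = v/R = 6.18 / 0.16 ≈ 38.6 rad/s.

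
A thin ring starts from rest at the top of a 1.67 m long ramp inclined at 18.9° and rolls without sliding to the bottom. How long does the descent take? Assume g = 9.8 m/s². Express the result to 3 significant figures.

t ≈ 1.45 s

The moment of inertia is MR², giving k ≡ I/(MR²) = 1.
Along the incline Mg sinθ − f = Ma, and torque about the center fR = Iα = kMR²(a/R) gives f = kMa.
Hence a = g sinθ/(1+k) = 9.8×sin18.9°/2 = 1.587 m/s².
Starting from rest, L = ½at², so t = √(2L/a) = √(2×1.67/1.587) ≈ 1.45 s.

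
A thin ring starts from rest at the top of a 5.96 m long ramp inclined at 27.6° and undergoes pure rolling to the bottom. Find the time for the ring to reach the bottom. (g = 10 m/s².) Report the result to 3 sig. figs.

t ≈ 2.27 s

For this body I = MR², i.e. k = I/(MR²) = 1.
Translational: Mg sinθ − f = Ma. Rotational about the CM: fR = Iα = kMRa, so f = kMa.
Hence a = g sinθ/(1+k) = 10×sin27.6°/2 = 2.316 m/s².
With constant a from rest, t = √(2L/a) = √(2·5.96/2.316) ≈ 2.27 s.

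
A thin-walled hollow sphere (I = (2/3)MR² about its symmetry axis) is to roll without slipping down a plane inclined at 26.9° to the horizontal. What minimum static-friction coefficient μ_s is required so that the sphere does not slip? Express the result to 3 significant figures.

μ_min ≈ 0.203

With I = (2/3)MR², the ratio k = I/(MR²) is 2/3.
Translational: Mg sinθ − f = Ma. Rotational about the CM: fR = Iα = kMRa, so f = kMa.
These give a = g sinθ/(1+k) and the required friction f = kMg sinθ/(1+k).
With N = Mg cosθ, the no-slip condition f ≤ μN gives μ_min = f/N = k tanθ/(1+k).
μ_min = (2/3) × tan26.9° / 1.667 ≈ 0.203.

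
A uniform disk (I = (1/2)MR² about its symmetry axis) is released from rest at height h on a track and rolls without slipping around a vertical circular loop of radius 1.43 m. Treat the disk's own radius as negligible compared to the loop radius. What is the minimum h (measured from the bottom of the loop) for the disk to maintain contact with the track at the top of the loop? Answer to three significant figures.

The moment of inertia is (1/2)MR², giving k ≡ I/(MR²) = 0.5.
At the top, contact is just lost when gravity alone supplies the centripetal force: Mg = Mv_top²/r, i.e. v_top² = gr.
With ω = v/R, the kinetic energy at speed v is ½(1+k)Mv² = (3/4)Mv².
Energy conservation from release (height h) to the top (height 2r): Mgh = Mg(2r) + (3/4)M·gr.
Thus h_min = 2r + (1+k)r/2 = r(2 + 1.5/2) = 1.43 × 2.75 ≈ 3.93 m.

h_min ≈ 3.93 m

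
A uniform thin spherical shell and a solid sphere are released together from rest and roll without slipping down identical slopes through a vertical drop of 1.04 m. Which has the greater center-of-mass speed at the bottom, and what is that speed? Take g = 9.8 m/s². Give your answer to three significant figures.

the solid sphere, at v ≈ 3.82 m/s

For rolling without slipping, Mgh = ½(1+k)Mv² where k = I/(MR²), so v = √(2gh/(1+k)).
Uniform thin spherical shell: k = 2/3, giving v = √(2×9.8×1.04/1.667) = 3.497 m/s.
Solid sphere: k = 0.4, giving v = √(2×9.8×1.04/1.4) = 3.816 m/s.
The smaller k wins: the solid sphere, at ≈ 3.82 m/s.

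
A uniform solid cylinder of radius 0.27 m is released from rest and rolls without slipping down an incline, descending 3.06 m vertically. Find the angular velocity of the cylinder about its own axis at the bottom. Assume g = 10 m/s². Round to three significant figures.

The moment of inertia is (1/2)MR², giving k ≡ I/(MR²) = 0.5.
Rolling without slipping gives ω = v/R, so the total kinetic energy is ½Mv² + ½Iω² = ½(1+k)Mv² = (3/4)Mv².
Energy conservation Mgh = ½(1+k)Mv² gives v = √(2gh/(1+k)) = √(2 × 10 × 3.06 / 1.5) = 6.387 m/s.
The angular speed follows from ω = v/R = 6.387/0.27 ≈ 23.7 rad/s.

ω ≈ 23.7 rad/s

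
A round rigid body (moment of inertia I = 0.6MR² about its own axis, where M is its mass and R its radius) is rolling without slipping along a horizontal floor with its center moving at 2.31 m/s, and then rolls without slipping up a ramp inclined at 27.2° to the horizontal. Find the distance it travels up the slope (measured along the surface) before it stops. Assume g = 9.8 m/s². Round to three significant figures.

Here I = 0.6MR², so the shape factor k = I/(MR²) = 0.6.
Rolling without slipping gives ω = v/R, so the total kinetic energy is ½Mv² + ½Iω² = ½(1+k)Mv² = (4/5)Mv².
Setting this equal to Mgh gives the vertical rise h = (1+k)v₀²/(2g) = 1.6×2.31²/(2×9.8) = 0.4356 m.
Along the incline, d = h/sinθ = 0.4356/sin27.2° ≈ 0.953 m.

d ≈ 0.953 m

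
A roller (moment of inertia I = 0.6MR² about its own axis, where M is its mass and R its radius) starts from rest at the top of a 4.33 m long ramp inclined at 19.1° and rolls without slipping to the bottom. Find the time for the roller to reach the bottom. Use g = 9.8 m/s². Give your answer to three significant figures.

With I = 0.6MR², the ratio k = I/(MR²) is 0.6.
Newton's second law down the slope: Mg sinθ − f = Ma. The torque equation fR = Iα (with α = a/R) gives f = kMa.
Hence a = g sinθ/(1+k) = 9.8×sin19.1°/1.6 = 2.004 m/s².
With constant a from rest, t = √(2L/a) = √(2·4.33/2.004) ≈ 2.08 s.

t ≈ 2.08 s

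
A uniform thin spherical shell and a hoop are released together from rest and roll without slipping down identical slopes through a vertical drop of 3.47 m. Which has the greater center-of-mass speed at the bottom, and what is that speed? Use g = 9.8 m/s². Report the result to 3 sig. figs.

the uniform thin spherical shell, at v ≈ 6.39 m/s

For rolling without slipping, Mgh = ½(1+k)Mv² where k = I/(MR²), so v = √(2gh/(1+k)).
Uniform thin spherical shell: k = 2/3, giving v = √(2×9.8×3.47/1.667) = 6.388 m/s.
Hoop: k = 1, giving v = √(2×9.8×3.47/2) = 5.831 m/s.
The smaller k wins: the uniform thin spherical shell, at ≈ 6.39 m/s.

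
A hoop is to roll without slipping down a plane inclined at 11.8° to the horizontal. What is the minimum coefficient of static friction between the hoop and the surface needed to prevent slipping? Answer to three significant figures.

μ_min ≈ 0.104

With I = MR², the ratio k = I/(MR²) is 1.
Translational: Mg sinθ − f = Ma. Rotational about the CM: fR = Iα = kMRa, so f = kMa.
These give a = g sinθ/(1+k) and the required friction f = kMg sinθ/(1+k).
With N = Mg cosθ, the no-slip condition f ≤ μN gives μ_min = f/N = k tanθ/(1+k).
μ_min = 1 × tan11.8° / 2 ≈ 0.104.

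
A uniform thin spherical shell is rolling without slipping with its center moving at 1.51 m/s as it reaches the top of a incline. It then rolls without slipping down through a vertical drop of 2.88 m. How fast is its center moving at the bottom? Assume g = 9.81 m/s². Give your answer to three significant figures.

With I = (2/3)MR², the ratio k = I/(MR²) is 2/3.
Since it rolls without slipping, ω = v/R and KE = ½Mv² + ½Iω² = ½(1+k)Mv² = (5/6)Mv².
Conserving energy between top and bottom: (5/6)Mv² = (5/6)Mv₀² + Mgh, hence v² = v₀² + 2gh/(1+k).
v = √(1.51² + 2×9.81×2.88/1.667) = √36.18 ≈ 6.02 m/s.

v ≈ 6.02 m/s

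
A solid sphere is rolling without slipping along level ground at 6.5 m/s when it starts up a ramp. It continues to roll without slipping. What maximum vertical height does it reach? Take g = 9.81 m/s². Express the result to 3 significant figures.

h ≈ 3.01 m

For this body I = (2/5)MR², i.e. k = I/(MR²) = 0.4.
The rolling condition ω = v/R makes the rotational term ½I(v/R)² = ½kMv², so KE_total = ½(1+k)Mv² = (7/10)Mv².
All of this converts to potential energy at the highest point: (7/10)Mv₀² = Mgh.
Thus h = (1+k)v₀²/(2g) = 1.4 × 6.5² / (2 × 9.81) ≈ 3.01 m.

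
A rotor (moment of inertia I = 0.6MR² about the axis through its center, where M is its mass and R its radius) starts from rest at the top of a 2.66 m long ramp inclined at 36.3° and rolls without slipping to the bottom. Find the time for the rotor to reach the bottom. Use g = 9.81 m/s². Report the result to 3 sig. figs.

t ≈ 1.21 s

With I = 0.6MR², the ratio k = I/(MR²) is 0.6.
Along the incline Mg sinθ − f = Ma, and torque about the center fR = Iα = kMR²(a/R) gives f = kMa.
Hence a = g sinθ/(1+k) = 9.81×sin36.3°/1.6 = 3.63 m/s².
With constant a from rest, t = √(2L/a) = √(2·2.66/3.63) ≈ 1.21 s.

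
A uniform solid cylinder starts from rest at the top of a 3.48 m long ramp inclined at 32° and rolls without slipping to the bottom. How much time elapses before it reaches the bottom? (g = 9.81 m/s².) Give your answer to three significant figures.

The moment of inertia is (1/2)MR², giving k ≡ I/(MR²) = 0.5.
Newton's second law down the slope: Mg sinθ − f = Ma. The torque equation fR = Iα (with α = a/R) gives f = kMa.
Hence a = g sinθ/(1+k) = 9.81×sin32°/1.5 = 3.466 m/s².
Starting from rest, L = ½at², so t = √(2L/a) = √(2×3.48/3.466) ≈ 1.42 s.

t ≈ 1.42 s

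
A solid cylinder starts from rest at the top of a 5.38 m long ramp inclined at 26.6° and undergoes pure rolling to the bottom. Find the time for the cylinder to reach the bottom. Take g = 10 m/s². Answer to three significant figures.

With I = (1/2)MR², the ratio k = I/(MR²) is 0.5.
Newton's second law down the slope: Mg sinθ − f = Ma. The torque equation fR = Iα (with α = a/R) gives f = kMa.
Hence a = g sinθ/(1+k) = 10×sin26.6°/1.5 = 2.985 m/s².
With constant a from rest, t = √(2L/a) = √(2·5.38/2.985) ≈ 1.90 s.

t ≈ 1.90 s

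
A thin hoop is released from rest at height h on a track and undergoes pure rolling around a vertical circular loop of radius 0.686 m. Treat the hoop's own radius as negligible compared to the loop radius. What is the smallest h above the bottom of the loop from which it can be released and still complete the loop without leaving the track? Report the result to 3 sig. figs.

With I = MR², the ratio k = I/(MR²) is 1.
At the top of the loop, the minimum-contact condition is Mg = Mv_top²/r, so v_top² = gr.
With ω = v/R, the kinetic energy at speed v is ½(1+k)Mv² = Mv².
Energy conservation from release (height h) to the top (height 2r): Mgh = Mg(2r) + M·gr.
Thus h_min = 2r + (1+k)r/2 = r(2 + 2/2) = 0.686 × 3 ≈ 2.06 m.

h_min ≈ 2.06 m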